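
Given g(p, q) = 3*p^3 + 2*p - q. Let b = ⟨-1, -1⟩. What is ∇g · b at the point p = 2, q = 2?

∂g/∂p = 9*p^2 + 2
∂g/∂q = -1
∇g at (2, 2) = (38, -1)
∇g · b = (38)(-1) + (-1)(-1) = -37

-37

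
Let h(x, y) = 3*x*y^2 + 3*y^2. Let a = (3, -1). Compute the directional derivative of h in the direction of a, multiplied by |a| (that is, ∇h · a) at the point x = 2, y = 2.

0

∂h/∂x = 3*y^2
∂h/∂y = 6*x*y + 6*y
∇h at (2, 2) = (12, 36)
∇h · a = (12)(3) + (36)(-1) = 0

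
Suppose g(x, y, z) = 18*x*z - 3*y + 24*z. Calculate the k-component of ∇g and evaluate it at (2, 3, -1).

(∇g)_3 = ∂g/∂z = 18*x + 24
At (2, 3, -1): 60.

60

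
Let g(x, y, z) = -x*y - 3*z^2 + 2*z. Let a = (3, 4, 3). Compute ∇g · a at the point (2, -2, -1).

22

∂g/∂x = -y
∂g/∂y = -x
∂g/∂z = -6*z + 2
∇g at (2, -2, -1) = (2, -2, 8)
∇g · a = (2)(3) + (-2)(4) + (8)(3) = 22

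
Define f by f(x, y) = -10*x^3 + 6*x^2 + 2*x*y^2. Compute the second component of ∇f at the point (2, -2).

-16

(∇f)_2 = ∂f/∂y = 4*x*y
At (2, -2): -16.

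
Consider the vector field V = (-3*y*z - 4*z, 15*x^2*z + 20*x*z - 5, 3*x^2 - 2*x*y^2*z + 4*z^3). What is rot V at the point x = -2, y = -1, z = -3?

(4, 5, 111)

(∇×V)₁ = ∂V₃/∂y − ∂V₂/∂z = -15*x^2 - 4*x*y*z - 20*x
(∇×V)₂ = ∂V₁/∂z − ∂V₃/∂x = -6*x + 2*y^2*z - 3*y - 4
(∇×V)₃ = ∂V₂/∂x − ∂V₁/∂y = 30*x*z + 23*z
∇×V = (-15*x^2 - 4*x*y*z - 20*x, -6*x + 2*y^2*z - 3*y - 4, 30*x*z + 23*z)
At (-2, -1, -3): (4, 5, 111).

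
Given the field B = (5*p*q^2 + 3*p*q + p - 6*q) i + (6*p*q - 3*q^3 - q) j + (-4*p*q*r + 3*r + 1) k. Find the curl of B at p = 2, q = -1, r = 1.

(∇×B)₁ = ∂B₃/∂q − ∂B₂/∂r = -4*p*r
(∇×B)₂ = ∂B₁/∂r − ∂B₃/∂p = 4*q*r
(∇×B)₃ = ∂B₂/∂p − ∂B₁/∂q = -10*p*q - 3*p + 6*q + 6
∇×B = (-4*p*r, 4*q*r, -10*p*q - 3*p + 6*q + 6)
At (2, -1, 1): (-8, -4, 14).

(-8, -4, 14)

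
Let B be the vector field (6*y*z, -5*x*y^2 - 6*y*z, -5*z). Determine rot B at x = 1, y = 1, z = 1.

(∇×B)₁ = ∂B₃/∂y − ∂B₂/∂z = 6*y
(∇×B)₂ = ∂B₁/∂z − ∂B₃/∂x = 6*y
(∇×B)₃ = ∂B₂/∂x − ∂B₁/∂y = -5*y^2 - 6*z
∇×B = (6*y, 6*y, -5*y^2 - 6*z)
At (1, 1, 1): (6, 6, -11).

(6, 6, -11)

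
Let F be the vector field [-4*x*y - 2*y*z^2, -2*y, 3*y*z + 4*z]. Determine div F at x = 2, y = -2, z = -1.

4

∂F₁/∂x = -4*y
∂F₂/∂y = -2
∂F₃/∂z = 3*y + 4
∇·F = -y + 2
At (2, -2, -1): 4.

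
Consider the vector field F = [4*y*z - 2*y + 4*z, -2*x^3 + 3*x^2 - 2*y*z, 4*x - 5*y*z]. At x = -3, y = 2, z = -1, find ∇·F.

∂F₁/∂x = 0
∂F₂/∂y = -2*z
∂F₃/∂z = -5*y
∇·F = -5*y - 2*z
At (-3, 2, -1): -8.

-8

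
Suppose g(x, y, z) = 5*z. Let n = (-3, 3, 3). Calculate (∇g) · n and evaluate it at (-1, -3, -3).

15

∂g/∂x = 0
∂g/∂y = 0
∂g/∂z = 5
∇g at (-1, -3, -3) = (0, 0, 5)
∇g · n = (0)(-3) + (0)(3) + (5)(3) = 15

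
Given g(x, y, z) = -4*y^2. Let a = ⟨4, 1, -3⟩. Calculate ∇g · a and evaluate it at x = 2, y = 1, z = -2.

-8

∂g/∂x = 0
∂g/∂y = -8*y
∂g/∂z = 0
∇g at (2, 1, -2) = (0, -8, 0)
∇g · a = (0)(4) + (-8)(1) + (0)(-3) = -8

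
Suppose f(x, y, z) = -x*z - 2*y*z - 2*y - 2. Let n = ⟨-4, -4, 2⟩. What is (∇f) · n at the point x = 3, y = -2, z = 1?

22

∂f/∂x = -z
∂f/∂y = -2*z - 2
∂f/∂z = -x - 2*y
∇f at (3, -2, 1) = (-1, -4, 1)
∇f · n = (-1)(-4) + (-4)(-4) + (1)(2) = 22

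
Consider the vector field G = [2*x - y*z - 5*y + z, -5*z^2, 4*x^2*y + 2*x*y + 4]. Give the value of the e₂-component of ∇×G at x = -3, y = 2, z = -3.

(∇×G)_2 = ∂G₁/∂z − ∂G₃/∂x
= -y + 1 − (8*x*y + 2*y)
= -8*x*y - 3*y + 1
At (-3, 2, -3): 43.

43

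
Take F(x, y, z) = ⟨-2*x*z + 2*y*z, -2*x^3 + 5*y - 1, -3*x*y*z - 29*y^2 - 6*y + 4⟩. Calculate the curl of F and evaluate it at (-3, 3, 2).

(∇×F)₁ = ∂F₃/∂y − ∂F₂/∂z = -3*x*z - 58*y - 6
(∇×F)₂ = ∂F₁/∂z − ∂F₃/∂x = -2*x + 3*y*z + 2*y
(∇×F)₃ = ∂F₂/∂x − ∂F₁/∂y = -6*x^2 - 2*z
∇×F = (-3*x*z - 58*y - 6, -2*x + 3*y*z + 2*y, -6*x^2 - 2*z)
At (-3, 3, 2): (-162, 30, -58).

(-162, 30, -58)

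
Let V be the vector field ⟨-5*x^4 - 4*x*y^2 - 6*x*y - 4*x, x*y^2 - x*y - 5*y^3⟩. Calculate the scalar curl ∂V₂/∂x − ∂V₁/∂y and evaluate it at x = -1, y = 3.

∂V₂/∂x = y^2 - y
∂V₁/∂y = -8*x*y - 6*x
Scalar curl = 8*x*y + 6*x + y^2 - y
At (-1, 3): -24.

-24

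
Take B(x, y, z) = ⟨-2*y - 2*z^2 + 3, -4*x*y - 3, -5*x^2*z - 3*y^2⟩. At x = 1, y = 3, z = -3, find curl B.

(-18, -18, -10)

(∇×B)₁ = ∂B₃/∂y − ∂B₂/∂z = -6*y
(∇×B)₂ = ∂B₁/∂z − ∂B₃/∂x = 10*x*z - 4*z
(∇×B)₃ = ∂B₂/∂x − ∂B₁/∂y = -4*y + 2
∇×B = (-6*y, 10*x*z - 4*z, -4*y + 2)
At (1, 3, -3): (-18, -18, -10).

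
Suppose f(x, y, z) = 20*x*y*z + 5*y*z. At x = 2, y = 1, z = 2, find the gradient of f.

(40, 90, 45)

∂f/∂x = 20*y*z
∂f/∂y = 20*x*z + 5*z
∂f/∂z = 20*x*y + 5*y
∇f = (20*y*z, 20*x*z + 5*z, 20*x*y + 5*y)
At (2, 1, 2): (40, 90, 45).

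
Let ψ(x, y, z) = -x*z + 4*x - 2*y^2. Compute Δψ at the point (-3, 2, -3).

-4

∂²ψ/∂x² = 0
∂²ψ/∂y² = -4
∂²ψ/∂z² = 0
∇²ψ = -4
At (-3, 2, -3): -4.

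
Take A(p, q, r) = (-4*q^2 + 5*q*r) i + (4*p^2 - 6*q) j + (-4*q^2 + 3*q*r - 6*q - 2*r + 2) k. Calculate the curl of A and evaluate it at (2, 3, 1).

(-27, 15, 35)

(∇×A)₁ = ∂A₃/∂q − ∂A₂/∂r = -8*q + 3*r - 6
(∇×A)₂ = ∂A₁/∂r − ∂A₃/∂p = 5*q
(∇×A)₃ = ∂A₂/∂p − ∂A₁/∂q = 8*p + 8*q - 5*r
∇×A = (-8*q + 3*r - 6, 5*q, 8*p + 8*q - 5*r)
At (2, 3, 1): (-27, 15, 35).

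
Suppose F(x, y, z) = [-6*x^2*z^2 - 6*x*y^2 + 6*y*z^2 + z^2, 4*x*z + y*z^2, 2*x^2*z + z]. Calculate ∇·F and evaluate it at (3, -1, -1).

∂F₁/∂x = -12*x*z^2 - 6*y^2
∂F₂/∂y = z^2
∂F₃/∂z = 2*x^2 + 1
∇·F = 2*x^2 - 12*x*z^2 - 6*y^2 + z^2 + 1
At (3, -1, -1): -22.

-22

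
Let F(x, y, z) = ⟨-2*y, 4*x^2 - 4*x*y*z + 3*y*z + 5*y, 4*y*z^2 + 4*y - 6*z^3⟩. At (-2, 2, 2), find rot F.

(-2, 0, -30)

(∇×F)₁ = ∂F₃/∂y − ∂F₂/∂z = 4*x*y - 3*y + 4*z^2 + 4
(∇×F)₂ = ∂F₁/∂z − ∂F₃/∂x = 0
(∇×F)₃ = ∂F₂/∂x − ∂F₁/∂y = 8*x - 4*y*z + 2
∇×F = (4*x*y - 3*y + 4*z^2 + 4, 0, 8*x - 4*y*z + 2)
At (-2, 2, 2): (-2, 0, -30).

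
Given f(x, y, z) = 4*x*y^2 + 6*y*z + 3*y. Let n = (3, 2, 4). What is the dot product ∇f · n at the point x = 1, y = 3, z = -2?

210

∂f/∂x = 4*y^2
∂f/∂y = 8*x*y + 6*z + 3
∂f/∂z = 6*y
∇f at (1, 3, -2) = (36, 15, 18)
∇f · n = (36)(3) + (15)(2) + (18)(4) = 210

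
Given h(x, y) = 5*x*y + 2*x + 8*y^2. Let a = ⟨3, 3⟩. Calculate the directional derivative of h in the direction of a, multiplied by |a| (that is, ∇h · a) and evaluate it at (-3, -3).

∂h/∂x = 5*y + 2
∂h/∂y = 5*x + 16*y
∇h at (-3, -3) = (-13, -63)
∇h · a = (-13)(3) + (-63)(3) = -228

-228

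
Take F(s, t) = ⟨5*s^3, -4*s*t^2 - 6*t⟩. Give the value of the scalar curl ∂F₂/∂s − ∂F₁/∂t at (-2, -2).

-16

∂F₂/∂s = -4*t^2
∂F₁/∂t = 0
Scalar curl = -4*t^2
At (-2, -2): -16.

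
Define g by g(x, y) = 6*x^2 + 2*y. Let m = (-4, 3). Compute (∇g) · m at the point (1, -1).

-42

∂g/∂x = 12*x
∂g/∂y = 2
∇g at (1, -1) = (12, 2)
∇g · m = (12)(-4) + (2)(3) = -42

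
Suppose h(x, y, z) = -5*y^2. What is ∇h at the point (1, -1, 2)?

∂h/∂x = 0
∂h/∂y = -10*y
∂h/∂z = 0
∇h = (0, -10*y, 0)
At (1, -1, 2): (0, 10, 0).

(0, 10, 0)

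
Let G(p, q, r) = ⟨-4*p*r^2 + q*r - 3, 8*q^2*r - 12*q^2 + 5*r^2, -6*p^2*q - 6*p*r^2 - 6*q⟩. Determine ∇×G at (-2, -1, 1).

(∇×G)₁ = ∂G₃/∂q − ∂G₂/∂r = -6*p^2 - 8*q^2 - 10*r - 6
(∇×G)₂ = ∂G₁/∂r − ∂G₃/∂p = 12*p*q - 8*p*r + q + 6*r^2
(∇×G)₃ = ∂G₂/∂p − ∂G₁/∂q = -r
∇×G = (-6*p^2 - 8*q^2 - 10*r - 6, 12*p*q - 8*p*r + q + 6*r^2, -r)
At (-2, -1, 1): (-48, 45, -1).

(-48, 45, -1)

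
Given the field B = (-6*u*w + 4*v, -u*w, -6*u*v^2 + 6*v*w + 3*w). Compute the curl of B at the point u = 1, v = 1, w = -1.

(∇×B)₁ = ∂B₃/∂v − ∂B₂/∂w = -12*u*v + u + 6*w
(∇×B)₂ = ∂B₁/∂w − ∂B₃/∂u = -6*u + 6*v^2
(∇×B)₃ = ∂B₂/∂u − ∂B₁/∂v = -w - 4
∇×B = (-12*u*v + u + 6*w, -6*u + 6*v^2, -w - 4)
At (1, 1, -1): (-17, 0, -3).

(-17, 0, -3)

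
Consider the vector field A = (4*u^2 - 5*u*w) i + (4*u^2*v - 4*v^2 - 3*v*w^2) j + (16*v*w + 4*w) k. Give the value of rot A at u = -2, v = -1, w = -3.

(-30, 10, 16)

(∇×A)₁ = ∂A₃/∂v − ∂A₂/∂w = 6*v*w + 16*w
(∇×A)₂ = ∂A₁/∂w − ∂A₃/∂u = -5*u
(∇×A)₃ = ∂A₂/∂u − ∂A₁/∂v = 8*u*v
∇×A = (6*v*w + 16*w, -5*u, 8*u*v)
At (-2, -1, -3): (-30, 10, 16).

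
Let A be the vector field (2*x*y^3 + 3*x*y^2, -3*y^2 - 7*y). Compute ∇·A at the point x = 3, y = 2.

9

∂A₁/∂x = 2*y^3 + 3*y^2
∂A₂/∂y = -6*y - 7
∇·A = 2*y^3 + 3*y^2 - 6*y - 7
At (3, 2): 9.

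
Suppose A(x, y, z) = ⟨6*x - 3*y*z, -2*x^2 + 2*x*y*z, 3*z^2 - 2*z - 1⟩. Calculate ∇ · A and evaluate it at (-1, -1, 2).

∂A₁/∂x = 6
∂A₂/∂y = 2*x*z
∂A₃/∂z = 6*z - 2
∇·A = 2*x*z + 6*z + 4
At (-1, -1, 2): 12.

12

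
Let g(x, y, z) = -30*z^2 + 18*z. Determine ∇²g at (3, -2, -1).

-60

∂²g/∂x² = 0
∂²g/∂y² = 0
∂²g/∂z² = -60
∇²g = -60
At (3, -2, -1): -60.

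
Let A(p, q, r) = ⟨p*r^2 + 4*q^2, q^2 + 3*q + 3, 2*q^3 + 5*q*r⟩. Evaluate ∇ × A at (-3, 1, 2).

(∇×A)₁ = ∂A₃/∂q − ∂A₂/∂r = 6*q^2 + 5*r
(∇×A)₂ = ∂A₁/∂r − ∂A₃/∂p = 2*p*r
(∇×A)₃ = ∂A₂/∂p − ∂A₁/∂q = -8*q
∇×A = (6*q^2 + 5*r, 2*p*r, -8*q)
At (-3, 1, 2): (16, -12, -8).

(16, -12, -8)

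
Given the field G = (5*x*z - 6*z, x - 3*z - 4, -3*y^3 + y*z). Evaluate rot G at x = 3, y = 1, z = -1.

(-7, 9, 1)

(∇×G)₁ = ∂G₃/∂y − ∂G₂/∂z = -9*y^2 + z + 3
(∇×G)₂ = ∂G₁/∂z − ∂G₃/∂x = 5*x - 6
(∇×G)₃ = ∂G₂/∂x − ∂G₁/∂y = 1
∇×G = (-9*y^2 + z + 3, 5*x - 6, 1)
At (3, 1, -1): (-7, 9, 1).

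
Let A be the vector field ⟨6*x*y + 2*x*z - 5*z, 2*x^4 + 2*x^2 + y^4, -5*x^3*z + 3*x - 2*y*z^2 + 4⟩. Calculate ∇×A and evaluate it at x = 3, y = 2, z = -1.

(-2, -137, 210)

(∇×A)₁ = ∂A₃/∂y − ∂A₂/∂z = -2*z^2
(∇×A)₂ = ∂A₁/∂z − ∂A₃/∂x = 15*x^2*z + 2*x - 8
(∇×A)₃ = ∂A₂/∂x − ∂A₁/∂y = 8*x^3 - 2*x
∇×A = (-2*z^2, 15*x^2*z + 2*x - 8, 8*x^3 - 2*x)
At (3, 2, -1): (-2, -137, 210).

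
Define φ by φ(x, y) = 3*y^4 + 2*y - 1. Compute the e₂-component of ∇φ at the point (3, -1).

(∇φ)_2 = ∂φ/∂y = 12*y^3 + 2
At (3, -1): -10.

-10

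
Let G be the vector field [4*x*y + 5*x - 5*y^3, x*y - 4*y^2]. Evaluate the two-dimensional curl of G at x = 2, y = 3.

∂G₂/∂x = y
∂G₁/∂y = 4*x - 15*y^2
Scalar curl = -4*x + 15*y^2 + y
At (2, 3): 130.

130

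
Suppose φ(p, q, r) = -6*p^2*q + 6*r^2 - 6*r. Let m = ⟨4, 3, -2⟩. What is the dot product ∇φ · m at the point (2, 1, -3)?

∂φ/∂p = -12*p*q
∂φ/∂q = -6*p^2
∂φ/∂r = 12*r - 6
∇φ at (2, 1, -3) = (-24, -24, -42)
∇φ · m = (-24)(4) + (-24)(3) + (-42)(-2) = -84

-84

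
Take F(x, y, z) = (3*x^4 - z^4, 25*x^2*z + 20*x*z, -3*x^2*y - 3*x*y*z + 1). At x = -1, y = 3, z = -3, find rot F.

(∇×F)₁ = ∂F₃/∂y − ∂F₂/∂z = -28*x^2 - 3*x*z - 20*x
(∇×F)₂ = ∂F₁/∂z − ∂F₃/∂x = 6*x*y + 3*y*z - 4*z^3
(∇×F)₃ = ∂F₂/∂x − ∂F₁/∂y = 50*x*z + 20*z
∇×F = (-28*x^2 - 3*x*z - 20*x, 6*x*y + 3*y*z - 4*z^3, 50*x*z + 20*z)
At (-1, 3, -3): (-17, 63, 90).

(-17, 63, 90)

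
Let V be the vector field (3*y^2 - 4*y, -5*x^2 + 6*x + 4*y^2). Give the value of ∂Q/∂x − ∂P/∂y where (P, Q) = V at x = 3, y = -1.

∂V₂/∂x = -10*x + 6
∂V₁/∂y = 6*y - 4
Scalar curl = -10*x - 6*y + 10
At (3, -1): -14.

-14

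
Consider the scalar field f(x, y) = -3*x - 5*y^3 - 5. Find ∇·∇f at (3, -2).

60

∂²f/∂x² = 0
∂²f/∂y² = -30*y
∇²f = -30*y
At (3, -2): 60.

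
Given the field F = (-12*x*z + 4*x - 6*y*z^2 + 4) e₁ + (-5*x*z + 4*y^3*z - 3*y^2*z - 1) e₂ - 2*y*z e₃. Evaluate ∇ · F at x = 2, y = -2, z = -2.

-88

∂F₁/∂x = -12*z + 4
∂F₂/∂y = 12*y^2*z - 6*y*z
∂F₃/∂z = -2*y
∇·F = 12*y^2*z - 6*y*z - 2*y - 12*z + 4
At (2, -2, -2): -88.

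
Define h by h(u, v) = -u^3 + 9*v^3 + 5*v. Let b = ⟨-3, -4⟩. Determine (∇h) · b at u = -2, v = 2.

-416

∂h/∂u = -3*u^2
∂h/∂v = 27*v^2 + 5
∇h at (-2, 2) = (-12, 113)
∇h · b = (-12)(-3) + (113)(-4) = -416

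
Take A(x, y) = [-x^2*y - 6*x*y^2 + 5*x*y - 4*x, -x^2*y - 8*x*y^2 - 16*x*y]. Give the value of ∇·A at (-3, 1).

88

∂A₁/∂x = -2*x*y - 6*y^2 + 5*y - 4
∂A₂/∂y = -x^2 - 16*x*y - 16*x
∇·A = -x^2 - 18*x*y - 16*x - 6*y^2 + 5*y - 4
At (-3, 1): 88.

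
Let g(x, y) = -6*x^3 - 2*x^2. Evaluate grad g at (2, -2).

(-80, 0)

∂g/∂x = -18*x^2 - 4*x
∂g/∂y = 0
∇g = (-18*x^2 - 4*x, 0)
At (2, -2): (-80, 0).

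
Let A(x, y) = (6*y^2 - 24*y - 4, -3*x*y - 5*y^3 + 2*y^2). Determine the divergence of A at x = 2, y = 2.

∂A₁/∂x = 0
∂A₂/∂y = -3*x - 15*y^2 + 4*y
∇·A = -3*x - 15*y^2 + 4*y
At (2, 2): -58.

-58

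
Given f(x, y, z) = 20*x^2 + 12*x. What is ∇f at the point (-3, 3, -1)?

∂f/∂x = 40*x + 12
∂f/∂y = 0
∂f/∂z = 0
∇f = (40*x + 12, 0, 0)
At (-3, 3, -1): (-108, 0, 0).

(-108, 0, 0)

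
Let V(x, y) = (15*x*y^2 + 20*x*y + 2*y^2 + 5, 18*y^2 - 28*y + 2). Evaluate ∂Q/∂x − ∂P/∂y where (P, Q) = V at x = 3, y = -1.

34

∂V₂/∂x = 0
∂V₁/∂y = 30*x*y + 20*x + 4*y
Scalar curl = -30*x*y - 20*x - 4*y
At (3, -1): 34.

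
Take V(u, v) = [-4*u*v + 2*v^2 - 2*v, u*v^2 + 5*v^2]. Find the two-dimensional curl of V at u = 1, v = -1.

∂V₂/∂u = v^2
∂V₁/∂v = -4*u + 4*v - 2
Scalar curl = 4*u + v^2 - 4*v + 2
At (1, -1): 11.

11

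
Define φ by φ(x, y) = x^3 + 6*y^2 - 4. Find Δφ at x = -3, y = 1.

∂²φ/∂x² = 6*x
∂²φ/∂y² = 12
∇²φ = 6*x + 12
At (-3, 1): -6.

-6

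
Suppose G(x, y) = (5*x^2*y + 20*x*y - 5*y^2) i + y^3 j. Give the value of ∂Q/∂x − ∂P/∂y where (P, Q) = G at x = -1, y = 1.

∂G₂/∂x = 0
∂G₁/∂y = 5*x^2 + 20*x - 10*y
Scalar curl = -5*x^2 - 20*x + 10*y
At (-1, 1): 25.

25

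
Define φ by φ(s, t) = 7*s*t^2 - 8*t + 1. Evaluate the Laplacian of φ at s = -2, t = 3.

-28

∂²φ/∂s² = 0
∂²φ/∂t² = 14*s
∇²φ = 14*s
At (-2, 3): -28.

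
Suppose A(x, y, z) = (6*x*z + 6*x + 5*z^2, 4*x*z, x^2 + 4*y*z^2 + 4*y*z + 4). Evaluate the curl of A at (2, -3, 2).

(16, 28, 8)

(∇×A)₁ = ∂A₃/∂y − ∂A₂/∂z = -4*x + 4*z^2 + 4*z
(∇×A)₂ = ∂A₁/∂z − ∂A₃/∂x = 4*x + 10*z
(∇×A)₃ = ∂A₂/∂x − ∂A₁/∂y = 4*z
∇×A = (-4*x + 4*z^2 + 4*z, 4*x + 10*z, 4*z)
At (2, -3, 2): (16, 28, 8).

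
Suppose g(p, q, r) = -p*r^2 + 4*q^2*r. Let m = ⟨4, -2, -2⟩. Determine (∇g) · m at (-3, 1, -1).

16

∂g/∂p = -r^2
∂g/∂q = 8*q*r
∂g/∂r = -2*p*r + 4*q^2
∇g at (-3, 1, -1) = (-1, -8, -2)
∇g · m = (-1)(4) + (-8)(-2) + (-2)(-2) = 16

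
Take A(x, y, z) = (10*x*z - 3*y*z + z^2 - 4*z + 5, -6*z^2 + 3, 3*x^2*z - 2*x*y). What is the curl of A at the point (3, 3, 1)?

(6, 7, 3)

(∇×A)₁ = ∂A₃/∂y − ∂A₂/∂z = -2*x + 12*z
(∇×A)₂ = ∂A₁/∂z − ∂A₃/∂x = -6*x*z + 10*x - y + 2*z - 4
(∇×A)₃ = ∂A₂/∂x − ∂A₁/∂y = 3*z
∇×A = (-2*x + 12*z, -6*x*z + 10*x - y + 2*z - 4, 3*z)
At (3, 3, 1): (6, 7, 3).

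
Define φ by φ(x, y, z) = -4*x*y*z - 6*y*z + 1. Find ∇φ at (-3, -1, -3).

∂φ/∂x = -4*y*z
∂φ/∂y = -4*x*z - 6*z
∂φ/∂z = -4*x*y - 6*y
∇φ = (-4*y*z, -4*x*z - 6*z, -4*x*y - 6*y)
At (-3, -1, -3): (-12, -18, -6).

(-12, -18, -6)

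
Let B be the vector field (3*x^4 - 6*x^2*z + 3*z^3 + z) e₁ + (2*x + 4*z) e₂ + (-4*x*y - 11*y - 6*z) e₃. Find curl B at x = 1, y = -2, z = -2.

(-19, 23, 2)

(∇×B)₁ = ∂B₃/∂y − ∂B₂/∂z = -4*x - 15
(∇×B)₂ = ∂B₁/∂z − ∂B₃/∂x = -6*x^2 + 4*y + 9*z^2 + 1
(∇×B)₃ = ∂B₂/∂x − ∂B₁/∂y = 2
∇×B = (-4*x - 15, -6*x^2 + 4*y + 9*z^2 + 1, 2)
At (1, -2, -2): (-19, 23, 2).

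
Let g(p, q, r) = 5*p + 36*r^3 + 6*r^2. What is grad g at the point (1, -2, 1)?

(5, 0, 120)

∂g/∂p = 5
∂g/∂q = 0
∂g/∂r = 108*r^2 + 12*r
∇g = (5, 0, 108*r^2 + 12*r)
At (1, -2, 1): (5, 0, 120).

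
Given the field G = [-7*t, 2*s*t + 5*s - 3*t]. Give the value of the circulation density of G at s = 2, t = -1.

∂G₂/∂s = 2*t + 5
∂G₁/∂t = -7
Scalar curl = 2*t + 12
At (2, -1): 10.

10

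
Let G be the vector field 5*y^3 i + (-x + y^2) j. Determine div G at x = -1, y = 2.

4

∂G₁/∂x = 0
∂G₂/∂y = 2*y
∇·G = 2*y
At (-1, 2): 4.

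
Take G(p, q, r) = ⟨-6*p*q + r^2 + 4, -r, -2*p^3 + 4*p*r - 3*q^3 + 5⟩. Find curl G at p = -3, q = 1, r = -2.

(-8, 58, -18)

(∇×G)₁ = ∂G₃/∂q − ∂G₂/∂r = -9*q^2 + 1
(∇×G)₂ = ∂G₁/∂r − ∂G₃/∂p = 6*p^2 - 2*r
(∇×G)₃ = ∂G₂/∂p − ∂G₁/∂q = 6*p
∇×G = (-9*q^2 + 1, 6*p^2 - 2*r, 6*p)
At (-3, 1, -2): (-8, 58, -18).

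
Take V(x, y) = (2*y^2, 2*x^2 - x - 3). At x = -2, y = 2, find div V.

0

∂V₁/∂x = 0
∂V₂/∂y = 0
∇·V = 0
At (-2, 2): 0.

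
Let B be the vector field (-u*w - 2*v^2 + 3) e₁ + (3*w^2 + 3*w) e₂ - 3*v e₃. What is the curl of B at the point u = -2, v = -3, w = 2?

(∇×B)₁ = ∂B₃/∂v − ∂B₂/∂w = -6*w - 6
(∇×B)₂ = ∂B₁/∂w − ∂B₃/∂u = -u
(∇×B)₃ = ∂B₂/∂u − ∂B₁/∂v = 4*v
∇×B = (-6*w - 6, -u, 4*v)
At (-2, -3, 2): (-18, 2, -12).

(-18, 2, -12)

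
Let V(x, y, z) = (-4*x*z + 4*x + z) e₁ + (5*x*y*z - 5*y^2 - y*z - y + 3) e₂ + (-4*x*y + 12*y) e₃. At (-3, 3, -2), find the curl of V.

(72, 25, -30)

(∇×V)₁ = ∂V₃/∂y − ∂V₂/∂z = -5*x*y - 4*x + y + 12
(∇×V)₂ = ∂V₁/∂z − ∂V₃/∂x = -4*x + 4*y + 1
(∇×V)₃ = ∂V₂/∂x − ∂V₁/∂y = 5*y*z
∇×V = (-5*x*y - 4*x + y + 12, -4*x + 4*y + 1, 5*y*z)
At (-3, 3, -2): (72, 25, -30).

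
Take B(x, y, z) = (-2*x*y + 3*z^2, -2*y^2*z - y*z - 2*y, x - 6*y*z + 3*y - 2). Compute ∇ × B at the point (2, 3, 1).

(18, 5, 4)

(∇×B)₁ = ∂B₃/∂y − ∂B₂/∂z = 2*y^2 + y - 6*z + 3
(∇×B)₂ = ∂B₁/∂z − ∂B₃/∂x = 6*z - 1
(∇×B)₃ = ∂B₂/∂x − ∂B₁/∂y = 2*x
∇×B = (2*y^2 + y - 6*z + 3, 6*z - 1, 2*x)
At (2, 3, 1): (18, 5, 4).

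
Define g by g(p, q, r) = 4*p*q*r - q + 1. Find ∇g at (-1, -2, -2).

(16, 7, 8)

∂g/∂p = 4*q*r
∂g/∂q = 4*p*r - 1
∂g/∂r = 4*p*q
∇g = (4*q*r, 4*p*r - 1, 4*p*q)
At (-1, -2, -2): (16, 7, 8).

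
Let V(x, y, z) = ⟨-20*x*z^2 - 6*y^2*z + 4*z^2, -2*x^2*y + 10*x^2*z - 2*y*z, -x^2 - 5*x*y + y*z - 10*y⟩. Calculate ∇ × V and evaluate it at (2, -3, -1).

(∇×V)₁ = ∂V₃/∂y − ∂V₂/∂z = -10*x^2 - 5*x + 2*y + z - 10
(∇×V)₂ = ∂V₁/∂z − ∂V₃/∂x = -40*x*z + 2*x - 6*y^2 + 5*y + 8*z
(∇×V)₃ = ∂V₂/∂x − ∂V₁/∂y = -4*x*y + 20*x*z + 12*y*z
∇×V = (-10*x^2 - 5*x + 2*y + z - 10, -40*x*z + 2*x - 6*y^2 + 5*y + 8*z, -4*x*y + 20*x*z + 12*y*z)
At (2, -3, -1): (-67, 7, 20).

(-67, 7, 20)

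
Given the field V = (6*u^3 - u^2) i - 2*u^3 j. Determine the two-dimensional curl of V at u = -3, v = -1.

-54

∂V₂/∂u = -6*u^2
∂V₁/∂v = 0
Scalar curl = -6*u^2
At (-3, -1): -54.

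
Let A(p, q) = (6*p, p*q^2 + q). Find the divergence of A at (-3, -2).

∂A₁/∂p = 6
∂A₂/∂q = 2*p*q + 1
∇·A = 2*p*q + 7
At (-3, -2): 19.

19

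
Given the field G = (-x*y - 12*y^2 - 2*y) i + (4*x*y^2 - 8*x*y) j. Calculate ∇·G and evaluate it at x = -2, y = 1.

-1

∂G₁/∂x = -y
∂G₂/∂y = 8*x*y - 8*x
∇·G = 8*x*y - 8*x - y
At (-2, 1): -1.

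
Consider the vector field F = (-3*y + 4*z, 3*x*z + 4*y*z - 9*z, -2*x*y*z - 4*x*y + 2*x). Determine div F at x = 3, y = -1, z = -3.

-6

∂F₁/∂x = 0
∂F₂/∂y = 4*z
∂F₃/∂z = -2*x*y
∇·F = -2*x*y + 4*z
At (3, -1, -3): -6.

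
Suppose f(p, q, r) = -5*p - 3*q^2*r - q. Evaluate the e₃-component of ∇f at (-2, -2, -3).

-12

(∇f)_3 = ∂f/∂r = -3*q^2
At (-2, -2, -3): -12.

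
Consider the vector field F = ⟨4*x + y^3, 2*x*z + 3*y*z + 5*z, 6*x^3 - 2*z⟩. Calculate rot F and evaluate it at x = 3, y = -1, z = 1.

(∇×F)₁ = ∂F₃/∂y − ∂F₂/∂z = -2*x - 3*y - 5
(∇×F)₂ = ∂F₁/∂z − ∂F₃/∂x = -18*x^2
(∇×F)₃ = ∂F₂/∂x − ∂F₁/∂y = -3*y^2 + 2*z
∇×F = (-2*x - 3*y - 5, -18*x^2, -3*y^2 + 2*z)
At (3, -1, 1): (-8, -162, -1).

(-8, -162, -1)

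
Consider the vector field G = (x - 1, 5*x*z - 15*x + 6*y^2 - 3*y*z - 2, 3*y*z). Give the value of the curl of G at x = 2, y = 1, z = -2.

(-13, 0, -25)

(∇×G)₁ = ∂G₃/∂y − ∂G₂/∂z = -5*x + 3*y + 3*z
(∇×G)₂ = ∂G₁/∂z − ∂G₃/∂x = 0
(∇×G)₃ = ∂G₂/∂x − ∂G₁/∂y = 5*z - 15
∇×G = (-5*x + 3*y + 3*z, 0, 5*z - 15)
At (2, 1, -2): (-13, 0, -25).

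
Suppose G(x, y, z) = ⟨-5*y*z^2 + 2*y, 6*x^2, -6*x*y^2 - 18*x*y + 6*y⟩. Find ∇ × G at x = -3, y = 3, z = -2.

(∇×G)₁ = ∂G₃/∂y − ∂G₂/∂z = -12*x*y - 18*x + 6
(∇×G)₂ = ∂G₁/∂z − ∂G₃/∂x = 6*y^2 - 10*y*z + 18*y
(∇×G)₃ = ∂G₂/∂x − ∂G₁/∂y = 12*x + 5*z^2 - 2
∇×G = (-12*x*y - 18*x + 6, 6*y^2 - 10*y*z + 18*y, 12*x + 5*z^2 - 2)
At (-3, 3, -2): (168, 168, -18).

(168, 168, -18)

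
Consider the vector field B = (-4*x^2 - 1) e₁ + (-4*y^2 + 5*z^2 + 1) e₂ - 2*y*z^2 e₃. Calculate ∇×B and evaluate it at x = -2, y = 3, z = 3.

(∇×B)₁ = ∂B₃/∂y − ∂B₂/∂z = -2*z^2 - 10*z
(∇×B)₂ = ∂B₁/∂z − ∂B₃/∂x = 0
(∇×B)₃ = ∂B₂/∂x − ∂B₁/∂y = 0
∇×B = (-2*z^2 - 10*z, 0, 0)
At (-2, 3, 3): (-48, 0, 0).

(-48, 0, 0)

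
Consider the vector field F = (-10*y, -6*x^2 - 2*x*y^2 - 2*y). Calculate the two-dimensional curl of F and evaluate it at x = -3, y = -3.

28

∂F₂/∂x = -12*x - 2*y^2
∂F₁/∂y = -10
Scalar curl = -12*x - 2*y^2 + 10
At (-3, -3): 28.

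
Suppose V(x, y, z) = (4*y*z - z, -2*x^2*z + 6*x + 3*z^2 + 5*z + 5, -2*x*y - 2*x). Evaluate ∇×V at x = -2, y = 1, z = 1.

(1, 7, 10)

(∇×V)₁ = ∂V₃/∂y − ∂V₂/∂z = 2*x^2 - 2*x - 6*z - 5
(∇×V)₂ = ∂V₁/∂z − ∂V₃/∂x = 6*y + 1
(∇×V)₃ = ∂V₂/∂x − ∂V₁/∂y = -4*x*z - 4*z + 6
∇×V = (2*x^2 - 2*x - 6*z - 5, 6*y + 1, -4*x*z - 4*z + 6)
At (-2, 1, 1): (1, 7, 10).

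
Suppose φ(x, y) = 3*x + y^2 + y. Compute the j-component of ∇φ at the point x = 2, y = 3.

7

(∇φ)_2 = ∂φ/∂y = 2*y + 1
At (2, 3): 7.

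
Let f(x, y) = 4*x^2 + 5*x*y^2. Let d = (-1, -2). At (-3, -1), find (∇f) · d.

-41

∂f/∂x = 8*x + 5*y^2
∂f/∂y = 10*x*y
∇f at (-3, -1) = (-19, 30)
∇f · d = (-19)(-1) + (30)(-2) = -41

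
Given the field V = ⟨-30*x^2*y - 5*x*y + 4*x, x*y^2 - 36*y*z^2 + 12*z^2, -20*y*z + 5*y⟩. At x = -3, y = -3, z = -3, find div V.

-767

∂V₁/∂x = -60*x*y - 5*y + 4
∂V₂/∂y = 2*x*y - 36*z^2
∂V₃/∂z = -20*y
∇·V = -58*x*y - 25*y - 36*z^2 + 4
At (-3, -3, -3): -767.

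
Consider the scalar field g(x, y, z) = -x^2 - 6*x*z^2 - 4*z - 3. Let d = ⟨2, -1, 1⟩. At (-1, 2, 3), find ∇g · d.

-72

∂g/∂x = -2*x - 6*z^2
∂g/∂y = 0
∂g/∂z = -12*x*z - 4
∇g at (-1, 2, 3) = (-52, 0, 32)
∇g · d = (-52)(2) + (0)(-1) + (32)(1) = -72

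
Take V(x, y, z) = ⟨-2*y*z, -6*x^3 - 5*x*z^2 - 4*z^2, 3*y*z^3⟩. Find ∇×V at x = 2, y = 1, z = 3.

(165, -2, -111)

(∇×V)₁ = ∂V₃/∂y − ∂V₂/∂z = 10*x*z + 3*z^3 + 8*z
(∇×V)₂ = ∂V₁/∂z − ∂V₃/∂x = -2*y
(∇×V)₃ = ∂V₂/∂x − ∂V₁/∂y = -18*x^2 - 5*z^2 + 2*z
∇×V = (10*x*z + 3*z^3 + 8*z, -2*y, -18*x^2 - 5*z^2 + 2*z)
At (2, 1, 3): (165, -2, -111).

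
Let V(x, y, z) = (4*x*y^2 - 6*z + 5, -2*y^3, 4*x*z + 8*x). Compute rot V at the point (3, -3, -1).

(∇×V)₁ = ∂V₃/∂y − ∂V₂/∂z = 0
(∇×V)₂ = ∂V₁/∂z − ∂V₃/∂x = -4*z - 14
(∇×V)₃ = ∂V₂/∂x − ∂V₁/∂y = -8*x*y
∇×V = (0, -4*z - 14, -8*x*y)
At (3, -3, -1): (0, -10, 72).

(0, -10, 72)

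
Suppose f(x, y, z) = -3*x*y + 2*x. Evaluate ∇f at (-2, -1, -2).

∂f/∂x = -3*y + 2
∂f/∂y = -3*x
∂f/∂z = 0
∇f = (-3*y + 2, -3*x, 0)
At (-2, -1, -2): (5, 6, 0).

(5, 6, 0)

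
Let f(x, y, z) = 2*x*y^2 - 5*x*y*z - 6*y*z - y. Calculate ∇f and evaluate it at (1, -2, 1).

(18, -20, 22)

∂f/∂x = 2*y^2 - 5*y*z
∂f/∂y = 4*x*y - 5*x*z - 6*z - 1
∂f/∂z = -5*x*y - 6*y
∇f = (2*y^2 - 5*y*z, 4*x*y - 5*x*z - 6*z - 1, -5*x*y - 6*y)
At (1, -2, 1): (18, -20, 22).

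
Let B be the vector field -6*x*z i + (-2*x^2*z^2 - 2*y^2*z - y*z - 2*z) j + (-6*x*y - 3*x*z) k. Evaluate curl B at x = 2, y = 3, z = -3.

(-37, -3, -72)

(∇×B)₁ = ∂B₃/∂y − ∂B₂/∂z = 4*x^2*z - 6*x + 2*y^2 + y + 2
(∇×B)₂ = ∂B₁/∂z − ∂B₃/∂x = -6*x + 6*y + 3*z
(∇×B)₃ = ∂B₂/∂x − ∂B₁/∂y = -4*x*z^2
∇×B = (4*x^2*z - 6*x + 2*y^2 + y + 2, -6*x + 6*y + 3*z, -4*x*z^2)
At (2, 3, -3): (-37, -3, -72).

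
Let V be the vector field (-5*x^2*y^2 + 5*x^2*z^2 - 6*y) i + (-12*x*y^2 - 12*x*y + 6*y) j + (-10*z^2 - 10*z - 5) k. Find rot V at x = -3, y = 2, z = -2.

(∇×V)₁ = ∂V₃/∂y − ∂V₂/∂z = 0
(∇×V)₂ = ∂V₁/∂z − ∂V₃/∂x = 10*x^2*z
(∇×V)₃ = ∂V₂/∂x − ∂V₁/∂y = 10*x^2*y - 12*y^2 - 12*y + 6
∇×V = (0, 10*x^2*z, 10*x^2*y - 12*y^2 - 12*y + 6)
At (-3, 2, -2): (0, -180, 114).

(0, -180, 114)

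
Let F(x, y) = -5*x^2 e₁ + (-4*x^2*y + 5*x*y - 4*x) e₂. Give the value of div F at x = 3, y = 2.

-51

∂F₁/∂x = -10*x
∂F₂/∂y = -4*x^2 + 5*x
∇·F = -4*x^2 - 5*x
At (3, 2): -51.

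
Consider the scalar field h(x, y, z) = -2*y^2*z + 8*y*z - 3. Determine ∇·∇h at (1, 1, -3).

∂²h/∂x² = 0
∂²h/∂y² = -4*z
∂²h/∂z² = 0
∇²h = -4*z
At (1, 1, -3): 12.

12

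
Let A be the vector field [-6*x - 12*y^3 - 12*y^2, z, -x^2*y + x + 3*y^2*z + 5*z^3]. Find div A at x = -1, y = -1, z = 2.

∂A₁/∂x = -6
∂A₂/∂y = 0
∂A₃/∂z = 3*y^2 + 15*z^2
∇·A = 3*y^2 + 15*z^2 - 6
At (-1, -1, 2): 57.

57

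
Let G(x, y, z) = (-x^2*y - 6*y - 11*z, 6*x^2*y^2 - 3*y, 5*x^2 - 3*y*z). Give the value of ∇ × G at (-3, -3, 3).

(∇×G)₁ = ∂G₃/∂y − ∂G₂/∂z = -3*z
(∇×G)₂ = ∂G₁/∂z − ∂G₃/∂x = -10*x - 11
(∇×G)₃ = ∂G₂/∂x − ∂G₁/∂y = x^2 + 12*x*y^2 + 6
∇×G = (-3*z, -10*x - 11, x^2 + 12*x*y^2 + 6)
At (-3, -3, 3): (-9, 19, -309).

(-9, 19, -309)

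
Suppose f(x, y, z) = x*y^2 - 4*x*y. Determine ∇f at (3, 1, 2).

∂f/∂x = y^2 - 4*y
∂f/∂y = 2*x*y - 4*x
∂f/∂z = 0
∇f = (y^2 - 4*y, 2*x*y - 4*x, 0)
At (3, 1, 2): (-3, -6, 0).

(-3, -6, 0)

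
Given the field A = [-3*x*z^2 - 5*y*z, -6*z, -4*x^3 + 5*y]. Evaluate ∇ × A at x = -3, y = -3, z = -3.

(11, 69, -15)

(∇×A)₁ = ∂A₃/∂y − ∂A₂/∂z = 11
(∇×A)₂ = ∂A₁/∂z − ∂A₃/∂x = 12*x^2 - 6*x*z - 5*y
(∇×A)₃ = ∂A₂/∂x − ∂A₁/∂y = 5*z
∇×A = (11, 12*x^2 - 6*x*z - 5*y, 5*z)
At (-3, -3, -3): (11, 69, -15).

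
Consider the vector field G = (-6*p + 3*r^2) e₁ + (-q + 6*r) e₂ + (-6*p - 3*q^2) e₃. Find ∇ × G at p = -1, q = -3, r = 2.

(∇×G)₁ = ∂G₃/∂q − ∂G₂/∂r = -6*q - 6
(∇×G)₂ = ∂G₁/∂r − ∂G₃/∂p = 6*r + 6
(∇×G)₃ = ∂G₂/∂p − ∂G₁/∂q = 0
∇×G = (-6*q - 6, 6*r + 6, 0)
At (-1, -3, 2): (12, 18, 0).

(12, 18, 0)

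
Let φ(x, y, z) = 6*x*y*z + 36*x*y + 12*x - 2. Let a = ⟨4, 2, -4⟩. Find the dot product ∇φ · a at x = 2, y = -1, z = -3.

∂φ/∂x = 6*y*z + 36*y + 12
∂φ/∂y = 6*x*z + 36*x
∂φ/∂z = 6*x*y
∇φ at (2, -1, -3) = (-6, 36, -12)
∇φ · a = (-6)(4) + (36)(2) + (-12)(-4) = 96

96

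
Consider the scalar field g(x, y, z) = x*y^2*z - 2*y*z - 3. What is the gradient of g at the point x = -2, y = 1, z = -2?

(-2, 12, -4)

∂g/∂x = y^2*z
∂g/∂y = 2*x*y*z - 2*z
∂g/∂z = x*y^2 - 2*y
∇g = (y^2*z, 2*x*y*z - 2*z, x*y^2 - 2*y)
At (-2, 1, -2): (-2, 12, -4).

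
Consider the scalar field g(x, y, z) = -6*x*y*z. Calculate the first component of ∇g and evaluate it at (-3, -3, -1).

(∇g)_1 = ∂g/∂x = -6*y*z
At (-3, -3, -1): -18.

-18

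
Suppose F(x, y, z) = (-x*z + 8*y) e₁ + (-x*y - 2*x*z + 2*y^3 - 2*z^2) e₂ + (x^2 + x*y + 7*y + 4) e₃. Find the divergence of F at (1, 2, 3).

20

∂F₁/∂x = -z
∂F₂/∂y = -x + 6*y^2
∂F₃/∂z = 0
∇·F = -x + 6*y^2 - z
At (1, 2, 3): 20.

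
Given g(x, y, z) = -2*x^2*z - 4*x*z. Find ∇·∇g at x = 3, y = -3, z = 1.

∂²g/∂x² = -4*z
∂²g/∂y² = 0
∂²g/∂z² = 0
∇²g = -4*z
At (3, -3, 1): -4.

-4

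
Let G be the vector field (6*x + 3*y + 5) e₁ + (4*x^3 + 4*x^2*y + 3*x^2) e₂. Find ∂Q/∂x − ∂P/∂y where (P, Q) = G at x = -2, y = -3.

∂G₂/∂x = 12*x^2 + 8*x*y + 6*x
∂G₁/∂y = 3
Scalar curl = 12*x^2 + 8*x*y + 6*x - 3
At (-2, -3): 81.

81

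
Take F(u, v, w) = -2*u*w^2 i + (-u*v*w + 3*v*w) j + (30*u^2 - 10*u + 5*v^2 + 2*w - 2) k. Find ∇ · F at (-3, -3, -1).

-6

∂F₁/∂u = -2*w^2
∂F₂/∂v = -u*w + 3*w
∂F₃/∂w = 2
∇·F = -u*w - 2*w^2 + 3*w + 2
At (-3, -3, -1): -6.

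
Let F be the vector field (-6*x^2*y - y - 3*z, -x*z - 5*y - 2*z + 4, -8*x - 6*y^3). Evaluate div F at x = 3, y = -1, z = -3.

31

∂F₁/∂x = -12*x*y
∂F₂/∂y = -5
∂F₃/∂z = 0
∇·F = -12*x*y - 5
At (3, -1, -3): 31.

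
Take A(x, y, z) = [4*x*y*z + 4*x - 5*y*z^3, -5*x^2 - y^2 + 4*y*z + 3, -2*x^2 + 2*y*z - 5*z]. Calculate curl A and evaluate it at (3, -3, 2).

(∇×A)₁ = ∂A₃/∂y − ∂A₂/∂z = -4*y + 2*z
(∇×A)₂ = ∂A₁/∂z − ∂A₃/∂x = 4*x*y + 4*x - 15*y*z^2
(∇×A)₃ = ∂A₂/∂x − ∂A₁/∂y = -4*x*z - 10*x + 5*z^3
∇×A = (-4*y + 2*z, 4*x*y + 4*x - 15*y*z^2, -4*x*z - 10*x + 5*z^3)
At (3, -3, 2): (16, 156, -14).

(16, 156, -14)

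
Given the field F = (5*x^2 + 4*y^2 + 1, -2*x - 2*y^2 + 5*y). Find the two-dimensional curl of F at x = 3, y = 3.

∂F₂/∂x = -2
∂F₁/∂y = 8*y
Scalar curl = -8*y - 2
At (3, 3): -26.

-26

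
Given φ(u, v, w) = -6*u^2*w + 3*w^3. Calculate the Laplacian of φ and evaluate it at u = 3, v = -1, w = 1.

6

∂²φ/∂u² = -12*w
∂²φ/∂v² = 0
∂²φ/∂w² = 18*w
∇²φ = 6*w
At (3, -1, 1): 6.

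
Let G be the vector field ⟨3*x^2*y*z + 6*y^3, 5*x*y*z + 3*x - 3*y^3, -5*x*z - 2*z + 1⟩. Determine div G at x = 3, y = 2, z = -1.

∂G₁/∂x = 6*x*y*z
∂G₂/∂y = 5*x*z - 9*y^2
∂G₃/∂z = -5*x - 2
∇·G = 6*x*y*z + 5*x*z - 5*x - 9*y^2 - 2
At (3, 2, -1): -104.

-104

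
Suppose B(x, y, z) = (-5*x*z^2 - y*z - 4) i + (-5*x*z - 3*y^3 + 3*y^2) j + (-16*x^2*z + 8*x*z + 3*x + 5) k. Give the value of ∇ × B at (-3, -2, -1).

(∇×B)₁ = ∂B₃/∂y − ∂B₂/∂z = 5*x
(∇×B)₂ = ∂B₁/∂z − ∂B₃/∂x = 22*x*z - y - 8*z - 3
(∇×B)₃ = ∂B₂/∂x − ∂B₁/∂y = -4*z
∇×B = (5*x, 22*x*z - y - 8*z - 3, -4*z)
At (-3, -2, -1): (-15, 73, 4).

(-15, 73, 4)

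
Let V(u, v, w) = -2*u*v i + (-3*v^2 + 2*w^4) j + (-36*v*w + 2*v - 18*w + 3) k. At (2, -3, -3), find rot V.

(∇×V)₁ = ∂V₃/∂v − ∂V₂/∂w = -8*w^3 - 36*w + 2
(∇×V)₂ = ∂V₁/∂w − ∂V₃/∂u = 0
(∇×V)₃ = ∂V₂/∂u − ∂V₁/∂v = 2*u
∇×V = (-8*w^3 - 36*w + 2, 0, 2*u)
At (2, -3, -3): (326, 0, 4).

(326, 0, 4)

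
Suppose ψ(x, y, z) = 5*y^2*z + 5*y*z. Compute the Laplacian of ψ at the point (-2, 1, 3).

∂²ψ/∂x² = 0
∂²ψ/∂y² = 10*z
∂²ψ/∂z² = 0
∇²ψ = 10*z
At (-2, 1, 3): 30.

30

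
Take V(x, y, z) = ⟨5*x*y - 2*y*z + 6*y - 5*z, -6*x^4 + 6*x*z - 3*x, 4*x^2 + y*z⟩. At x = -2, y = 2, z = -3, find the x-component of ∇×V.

9

(∇×V)_1 = ∂V₃/∂y − ∂V₂/∂z
= z − (6*x)
= -6*x + z
At (-2, 2, -3): 9.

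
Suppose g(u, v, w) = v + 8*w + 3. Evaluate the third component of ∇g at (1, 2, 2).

(∇g)_3 = ∂g/∂w = 8
At (1, 2, 2): 8.

8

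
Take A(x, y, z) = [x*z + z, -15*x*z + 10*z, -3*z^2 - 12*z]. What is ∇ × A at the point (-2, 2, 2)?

(-40, -1, -30)

(∇×A)₁ = ∂A₃/∂y − ∂A₂/∂z = 15*x - 10
(∇×A)₂ = ∂A₁/∂z − ∂A₃/∂x = x + 1
(∇×A)₃ = ∂A₂/∂x − ∂A₁/∂y = -15*z
∇×A = (15*x - 10, x + 1, -15*z)
At (-2, 2, 2): (-40, -1, -30).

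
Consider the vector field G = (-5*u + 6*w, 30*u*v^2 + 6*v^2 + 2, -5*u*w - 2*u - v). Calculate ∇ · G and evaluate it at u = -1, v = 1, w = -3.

∂G₁/∂u = -5
∂G₂/∂v = 60*u*v + 12*v
∂G₃/∂w = -5*u
∇·G = 60*u*v - 5*u + 12*v - 5
At (-1, 1, -3): -48.

-48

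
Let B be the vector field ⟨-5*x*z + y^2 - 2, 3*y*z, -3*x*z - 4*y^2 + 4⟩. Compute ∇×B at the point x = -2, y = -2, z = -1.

(∇×B)₁ = ∂B₃/∂y − ∂B₂/∂z = -11*y
(∇×B)₂ = ∂B₁/∂z − ∂B₃/∂x = -5*x + 3*z
(∇×B)₃ = ∂B₂/∂x − ∂B₁/∂y = -2*y
∇×B = (-11*y, -5*x + 3*z, -2*y)
At (-2, -2, -1): (22, 7, 4).

(22, 7, 4)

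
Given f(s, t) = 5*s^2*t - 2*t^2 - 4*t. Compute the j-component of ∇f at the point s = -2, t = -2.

(∇f)_2 = ∂f/∂t = 5*s^2 - 4*t - 4
At (-2, -2): 24.

24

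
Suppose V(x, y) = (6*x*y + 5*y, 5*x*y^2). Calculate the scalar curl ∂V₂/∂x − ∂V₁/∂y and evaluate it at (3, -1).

-18

∂V₂/∂x = 5*y^2
∂V₁/∂y = 6*x + 5
Scalar curl = -6*x + 5*y^2 - 5
At (3, -1): -18.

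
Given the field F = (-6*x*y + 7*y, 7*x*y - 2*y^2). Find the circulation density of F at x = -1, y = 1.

∂F₂/∂x = 7*y
∂F₁/∂y = -6*x + 7
Scalar curl = 6*x + 7*y - 7
At (-1, 1): -6.

-6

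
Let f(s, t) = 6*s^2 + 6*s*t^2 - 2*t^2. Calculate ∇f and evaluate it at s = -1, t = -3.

∂f/∂s = 12*s + 6*t^2
∂f/∂t = 12*s*t - 4*t
∇f = (12*s + 6*t^2, 12*s*t - 4*t)
At (-1, -3): (42, 48).

(42, 48)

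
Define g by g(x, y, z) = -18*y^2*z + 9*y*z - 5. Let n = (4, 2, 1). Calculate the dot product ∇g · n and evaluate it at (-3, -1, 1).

63

∂g/∂x = 0
∂g/∂y = -36*y*z + 9*z
∂g/∂z = -18*y^2 + 9*y
∇g at (-3, -1, 1) = (0, 45, -27)
∇g · n = (0)(4) + (45)(2) + (-27)(1) = 63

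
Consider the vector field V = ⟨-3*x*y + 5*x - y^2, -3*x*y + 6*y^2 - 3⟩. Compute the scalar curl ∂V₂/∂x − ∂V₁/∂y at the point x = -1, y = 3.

∂V₂/∂x = -3*y
∂V₁/∂y = -3*x - 2*y
Scalar curl = 3*x - y
At (-1, 3): -6.

-6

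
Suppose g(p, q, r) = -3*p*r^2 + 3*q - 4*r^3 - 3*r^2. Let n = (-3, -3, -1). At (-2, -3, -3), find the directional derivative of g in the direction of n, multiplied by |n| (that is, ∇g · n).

198

∂g/∂p = -3*r^2
∂g/∂q = 3
∂g/∂r = -6*p*r - 12*r^2 - 6*r
∇g at (-2, -3, -3) = (-27, 3, -126)
∇g · n = (-27)(-3) + (3)(-3) + (-126)(-1) = 198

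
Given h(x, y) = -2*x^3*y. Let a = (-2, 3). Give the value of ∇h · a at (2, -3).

-192

∂h/∂x = -6*x^2*y
∂h/∂y = -2*x^3
∇h at (2, -3) = (72, -16)
∇h · a = (72)(-2) + (-16)(3) = -192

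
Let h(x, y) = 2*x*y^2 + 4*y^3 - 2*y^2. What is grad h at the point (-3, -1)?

∂h/∂x = 2*y^2
∂h/∂y = 4*x*y + 12*y^2 - 4*y
∇h = (2*y^2, 4*x*y + 12*y^2 - 4*y)
At (-3, -1): (2, 28).

(2, 28)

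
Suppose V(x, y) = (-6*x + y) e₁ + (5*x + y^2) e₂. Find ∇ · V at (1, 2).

-2

∂V₁/∂x = -6
∂V₂/∂y = 2*y
∇·V = 2*y - 6
At (1, 2): -2.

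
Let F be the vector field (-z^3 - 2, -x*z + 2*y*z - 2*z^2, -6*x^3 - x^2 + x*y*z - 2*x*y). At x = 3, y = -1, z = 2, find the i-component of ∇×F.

13

(∇×F)_1 = ∂F₃/∂y − ∂F₂/∂z
= x*z - 2*x − (-x + 2*y - 4*z)
= x*z - x - 2*y + 4*z
At (3, -1, 2): 13.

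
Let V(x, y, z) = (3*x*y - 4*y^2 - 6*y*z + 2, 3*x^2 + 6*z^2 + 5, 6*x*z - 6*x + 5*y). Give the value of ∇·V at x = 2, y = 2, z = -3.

18

∂V₁/∂x = 3*y
∂V₂/∂y = 0
∂V₃/∂z = 6*x
∇·V = 6*x + 3*y
At (2, 2, -3): 18.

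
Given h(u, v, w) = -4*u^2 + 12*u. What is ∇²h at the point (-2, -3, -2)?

-8

∂²h/∂u² = -8
∂²h/∂v² = 0
∂²h/∂w² = 0
∇²h = -8
At (-2, -3, -2): -8.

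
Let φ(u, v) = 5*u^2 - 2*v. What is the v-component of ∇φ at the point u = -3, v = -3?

-2

(∇φ)_2 = ∂φ/∂v = -2
At (-3, -3): -2.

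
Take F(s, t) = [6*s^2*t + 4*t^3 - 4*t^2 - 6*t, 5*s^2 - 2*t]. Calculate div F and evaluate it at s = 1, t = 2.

22

∂F₁/∂s = 12*s*t
∂F₂/∂t = -2
∇·F = 12*s*t - 2
At (1, 2): 22.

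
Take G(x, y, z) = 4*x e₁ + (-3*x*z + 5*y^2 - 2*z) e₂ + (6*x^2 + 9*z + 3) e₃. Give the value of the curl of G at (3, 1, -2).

(11, -36, 6)

(∇×G)₁ = ∂G₃/∂y − ∂G₂/∂z = 3*x + 2
(∇×G)₂ = ∂G₁/∂z − ∂G₃/∂x = -12*x
(∇×G)₃ = ∂G₂/∂x − ∂G₁/∂y = -3*z
∇×G = (3*x + 2, -12*x, -3*z)
At (3, 1, -2): (11, -36, 6).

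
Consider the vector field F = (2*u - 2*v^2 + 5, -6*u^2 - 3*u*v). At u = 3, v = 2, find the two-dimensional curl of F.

∂F₂/∂u = -12*u - 3*v
∂F₁/∂v = -4*v
Scalar curl = -12*u + v
At (3, 2): -34.

-34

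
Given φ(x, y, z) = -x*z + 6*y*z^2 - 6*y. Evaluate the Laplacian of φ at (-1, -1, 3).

-12

∂²φ/∂x² = 0
∂²φ/∂y² = 0
∂²φ/∂z² = 12*y
∇²φ = 12*y
At (-1, -1, 3): -12.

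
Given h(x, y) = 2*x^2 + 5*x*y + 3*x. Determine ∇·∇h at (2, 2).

4

∂²h/∂x² = 4
∂²h/∂y² = 0
∇²h = 4
At (2, 2): 4.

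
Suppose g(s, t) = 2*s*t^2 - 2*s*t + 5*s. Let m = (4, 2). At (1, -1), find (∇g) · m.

∂g/∂s = 2*t^2 - 2*t + 5
∂g/∂t = 4*s*t - 2*s
∇g at (1, -1) = (9, -6)
∇g · m = (9)(4) + (-6)(2) = 24

24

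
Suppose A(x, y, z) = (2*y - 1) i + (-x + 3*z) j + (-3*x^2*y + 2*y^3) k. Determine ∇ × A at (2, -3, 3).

(39, -36, -3)

(∇×A)₁ = ∂A₃/∂y − ∂A₂/∂z = -3*x^2 + 6*y^2 - 3
(∇×A)₂ = ∂A₁/∂z − ∂A₃/∂x = 6*x*y
(∇×A)₃ = ∂A₂/∂x − ∂A₁/∂y = -3
∇×A = (-3*x^2 + 6*y^2 - 3, 6*x*y, -3)
At (2, -3, 3): (39, -36, -3).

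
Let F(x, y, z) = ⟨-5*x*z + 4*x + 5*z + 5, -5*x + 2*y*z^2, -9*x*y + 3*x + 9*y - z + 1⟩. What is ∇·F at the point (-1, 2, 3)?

6

∂F₁/∂x = -5*z + 4
∂F₂/∂y = 2*z^2
∂F₃/∂z = -1
∇·F = 2*z^2 - 5*z + 3
At (-1, 2, 3): 6.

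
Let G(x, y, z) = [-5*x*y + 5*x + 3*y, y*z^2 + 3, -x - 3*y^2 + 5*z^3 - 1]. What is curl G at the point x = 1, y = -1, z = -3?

(∇×G)₁ = ∂G₃/∂y − ∂G₂/∂z = -2*y*z - 6*y
(∇×G)₂ = ∂G₁/∂z − ∂G₃/∂x = 1
(∇×G)₃ = ∂G₂/∂x − ∂G₁/∂y = 5*x - 3
∇×G = (-2*y*z - 6*y, 1, 5*x - 3)
At (1, -1, -3): (0, 1, 2).

(0, 1, 2)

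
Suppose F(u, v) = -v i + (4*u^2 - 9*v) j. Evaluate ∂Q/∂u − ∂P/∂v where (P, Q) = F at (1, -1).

∂F₂/∂u = 8*u
∂F₁/∂v = -1
Scalar curl = 8*u + 1
At (1, -1): 9.

9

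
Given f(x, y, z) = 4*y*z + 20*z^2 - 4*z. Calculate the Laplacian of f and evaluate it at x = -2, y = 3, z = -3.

40

∂²f/∂x² = 0
∂²f/∂y² = 0
∂²f/∂z² = 40
∇²f = 40
At (-2, 3, -3): 40.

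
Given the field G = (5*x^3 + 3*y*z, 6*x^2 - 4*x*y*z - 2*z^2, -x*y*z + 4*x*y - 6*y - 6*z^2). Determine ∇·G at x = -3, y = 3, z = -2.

144

∂G₁/∂x = 15*x^2
∂G₂/∂y = -4*x*z
∂G₃/∂z = -x*y - 12*z
∇·G = 15*x^2 - x*y - 4*x*z - 12*z
At (-3, 3, -2): 144.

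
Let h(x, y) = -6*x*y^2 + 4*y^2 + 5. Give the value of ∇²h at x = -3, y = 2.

44

∂²h/∂x² = 0
∂²h/∂y² = 4*(-3*x + 2)
∇²h = -12*x + 8
At (-3, 2): 44.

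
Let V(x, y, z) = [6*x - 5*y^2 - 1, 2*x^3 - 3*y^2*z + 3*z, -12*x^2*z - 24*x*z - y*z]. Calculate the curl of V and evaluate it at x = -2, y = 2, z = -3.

(∇×V)₁ = ∂V₃/∂y − ∂V₂/∂z = 3*y^2 - z - 3
(∇×V)₂ = ∂V₁/∂z − ∂V₃/∂x = 24*x*z + 24*z
(∇×V)₃ = ∂V₂/∂x − ∂V₁/∂y = 6*x^2 + 10*y
∇×V = (3*y^2 - z - 3, 24*x*z + 24*z, 6*x^2 + 10*y)
At (-2, 2, -3): (12, 72, 44).

(12, 72, 44)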